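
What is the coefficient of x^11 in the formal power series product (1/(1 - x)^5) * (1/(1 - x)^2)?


Combine the factors: (1/(1 - x)^5) * (1/(1 - x)^2) = 1/(1 - x)^7.
Then use 1/(1 - x)^r = sum_{k>=0} C(k + r - 1, r - 1) x^k with r = 7 and k = 11:
C(17, 6) = 12376.

12376


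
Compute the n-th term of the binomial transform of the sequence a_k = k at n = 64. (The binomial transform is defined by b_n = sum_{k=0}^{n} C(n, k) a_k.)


With a_k = k, b_n = sum_{k=0}^{n} C(n, k) k. Using k * C(n, k) = n * C(n-1, k-1) gives b_n = n * sum_{k>=1} C(n-1, k-1) = n * 2^(n-1).
For n = 64: 64 * 2^63 = 64 * 9223372036854775808 = 590295810358705651712.

590295810358705651712


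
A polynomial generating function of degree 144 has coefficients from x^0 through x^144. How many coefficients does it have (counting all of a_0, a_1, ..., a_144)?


A polynomial of degree 144 takes the form a_0 + a_1 x + ... + a_144 x^144.
The number of coefficients is 144 + 1 = 145.

145


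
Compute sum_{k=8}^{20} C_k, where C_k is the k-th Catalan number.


C_8 through C_20: 1430, 4862, 16796, 58786, 208012, 742900, 2674440, 9694845, 35357670, 129644790, 477638700, 1767263190, 6564120420
Sum = 1430 + 4862 + 16796 + 58786 + 208012 + 742900 + 2674440 + 9694845 + 35357670 + 129644790 + 477638700 + 1767263190 + 6564120420
= 8987426841

8987426841


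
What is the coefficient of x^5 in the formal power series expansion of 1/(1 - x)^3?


The expansion 1/(1 - x)^r = sum_{k>=0} C(k + r - 1, r - 1) x^k follows from the multiset / negative-binomial theorem (or from repeated differentiation of the geometric series).
For r = 3 and k = 5:
C(7, 2) = 5040 / (2 * 120) = 21.

21


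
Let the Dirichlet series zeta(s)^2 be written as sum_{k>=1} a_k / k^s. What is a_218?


The Dirichlet convolution of the constant function 1 with itself gives (1 * 1)(k) = sum_{d | k} 1 = d(k), the number of positive divisors of k.
Since zeta(s) = sum_{k>=1} 1/k^s, we have zeta(s)^2 = sum_{k>=1} d(k)/k^s, so a_k = d(k).
For k = 218: the divisors are 1, 2, 109, 218.
Count = 4.

4


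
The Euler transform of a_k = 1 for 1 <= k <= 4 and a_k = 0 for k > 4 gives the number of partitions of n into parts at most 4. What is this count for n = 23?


Partitions of 23 into parts at most 4:
Using generating function (1-x)^(-1)(1-x^2)^(-1)...(1-x^4)^(-1),
the coefficient of x^23 = 150

150


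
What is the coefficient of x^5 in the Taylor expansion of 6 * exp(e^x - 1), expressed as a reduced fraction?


exp(e^x - 1) = sum_{k>=0} Bell_k x^k / k!, where Bell_k is the k-th Bell number.
So the coefficient of x^5 is 6 * Bell_5 / 5!.
Computing: Bell_5 = 52 and 5! = 120, giving
6 * 52/120 = 13/5.

13/5


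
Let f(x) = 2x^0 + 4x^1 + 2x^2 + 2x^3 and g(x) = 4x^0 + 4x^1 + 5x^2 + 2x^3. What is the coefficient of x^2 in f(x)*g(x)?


Cauchy product at x^2:
2*5 + 4*4 + 2*4
= 34

34


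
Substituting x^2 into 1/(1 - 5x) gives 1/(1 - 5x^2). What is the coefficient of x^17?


Since 1/(1 - 5x^2) only has even powers of x,
the coefficient of x^17 (odd) is 0.

0


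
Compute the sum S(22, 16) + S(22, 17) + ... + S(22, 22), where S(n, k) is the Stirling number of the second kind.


By definition, S(n, k) counts partitions of an n-set into exactly k nonempty blocks.
Computing row n = 22 for k = 16..22:
S(22, k): 26046574004, 1404142047, 53374629, 1389850, 23485, 231, 1
Sum = 27505504247.

27505504247


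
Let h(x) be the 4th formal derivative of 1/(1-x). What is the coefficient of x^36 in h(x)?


Differentiating 4 times: d^4/dx^4 [1/(1-x)] = 4!/(1-x)^5.
The expansion 1/(1-x)^5 = sum_{k>=0} C(k+4, 4) x^k, so the coefficient of x^n in 4!/(1-x)^5 is 4! * C(n+4, 4).
For n = 36: 24 * C(40, 4) = 24 * 91390 = 2193360

2193360


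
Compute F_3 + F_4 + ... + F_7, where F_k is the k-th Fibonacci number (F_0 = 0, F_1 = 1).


Use the identity sum_{k=0}^{N} F_k = F_{N+2} - 1 (which follows from F_{k+2} - F_{k+1} = F_k). Then
sum_{k=3}^{7} F_k = (F_{9} - 1) - (F_{4} - 1) = F_{9} - F_{4}.
Computing: F_{9} = 34, F_{4} = 3, so
Sum = 34 - 3 = 31.

31


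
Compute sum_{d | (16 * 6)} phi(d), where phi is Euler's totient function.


First, 16 * 6 = 96. One classical identity is sum_{d | n} phi(d) = n (each k in [1, n] has a unique gcd with n, and among the k's with gcd(k, n) = n/d there are phi(d) of them). So the sum equals 96. We also verify directly:
Divisors of 96: 1, 2, 3, 4, 6, 8, 12, 16, 24, 32, 48, 96.
phi values: 1, 1, 2, 2, 2, 4, 4, 8, 8, 16, 16, 32.
Sum = 96.

96


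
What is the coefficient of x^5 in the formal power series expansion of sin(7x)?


The Maclaurin series is sin(t) = sum_{k>=0} (-1)^k t^(2k+1) / (2k+1)!, so substituting t = 7x, only odd powers of x are nonzero, with coefficient of x^(2k+1) equal to (-1)^k 7^(2k+1) / (2k+1)!.
Write 5 = 2*2 + 1, giving the coefficient (-1)^2 * 7^5 / 5! = 16807/120 = 16807/120.

16807/120


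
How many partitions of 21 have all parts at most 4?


Using the generating function (1-x)^(-1)(1-x^2)^(-1)...(1-x^4)^(-1),
the coefficient of x^21 counts these restricted partitions.
Result = 120

120


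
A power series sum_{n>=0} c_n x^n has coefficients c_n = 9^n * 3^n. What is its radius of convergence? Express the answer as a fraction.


By the root test (Cauchy-Hadamard), the radius is R = 1 / limsup_n |c_n|^(1/n).
Here |c_n|^(1/n) = (9^n * 3^n)^(1/n) = 9 * 3 = 27 for all n.
So R = 1/27 = 1/27.

1/27


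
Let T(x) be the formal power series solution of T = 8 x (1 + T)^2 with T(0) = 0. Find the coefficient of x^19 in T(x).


Apply the Lagrange inversion formula: if T = 8 x * phi(T) with phi(t) = (1 + t)^2, then [x^n] T = 8^n * (1/n) [t^(n-1)] phi(t)^n = 8^n * (1/n) [t^(n-1)] (1 + t)^(2n) = 8^n * (1/n) C(2n, n-1).
Using the identity C(2n, n-1) = C(2n, n) * n / (n+1), the unscaled factor equals C(2n, n) / (n+1) = C_n, the n-th Catalan number.
For n = 19: C_19 = C(38, 19) / 20 = 35345263800/20 = 1767263190.
With the 8^19 = 144115188075855872 factor, the coefficient is 144115188075855872 * 1767263190 = 254689467006387010330951680.

254689467006387010330951680


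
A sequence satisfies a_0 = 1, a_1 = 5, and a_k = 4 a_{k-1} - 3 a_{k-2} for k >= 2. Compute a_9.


The characteristic equation is t^2 - 4 t + 3 = 0, with roots r_1 = 3 and r_2 = 1 (so c_1 = r_1 + r_2, c_2 = -r_1 r_2 as required).
One can use the closed form a_n = A r_1^n + B r_2^n, but direct iteration is more reliable:
a_0 = 1, a_1 = 5, a_2 = 17, a_3 = 53, a_4 = 161, a_5 = 485, a_6 = 1457, a_7 = 4373, a_8 = 13121, a_9 = 39365.
So a_9 = 39365.

39365


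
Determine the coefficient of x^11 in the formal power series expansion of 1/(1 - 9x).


The geometric series identity gives 1/(1 - c x) = sum_{k>=0} c^k x^k, so the coefficient of x^k is c^k.
Here c = 9 and k = 11.
Computing: 9^11 = 31381059609

31381059609


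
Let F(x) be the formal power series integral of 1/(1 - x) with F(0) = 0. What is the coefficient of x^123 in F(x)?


1/(1 - x) = sum_{k>=0} x^k. Integrating termwise and using F(0) = 0 gives
F(x) = sum_{k>=0} x^(k+1) / (k+1) = sum_{m>=1} x^m / m = -ln(1 - x).
So the coefficient of x^123 is 1/123 = 1/123.

1/123


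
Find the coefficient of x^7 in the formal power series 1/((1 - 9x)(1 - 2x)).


By partial fractions or Cauchy convolution:
The coefficient equals sum_{k=0}^{7} 9^k * 2^(7-k).
= 6149495

6149495


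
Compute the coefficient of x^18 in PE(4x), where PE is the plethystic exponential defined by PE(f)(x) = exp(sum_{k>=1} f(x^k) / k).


With f(x) = 4x, the exponent is sum_{k>=1} 4 x^k / k = 4 * (-ln(1 - x)). Exponentiating:
PE(4x) = exp(-4 ln(1 - x)) = 1/(1 - x)^4.
By the negative binomial expansion, [x^n] 1/(1 - x)^4 = C(n + 3, 3).
For n = 18: C(21, 3) = 1330.

1330


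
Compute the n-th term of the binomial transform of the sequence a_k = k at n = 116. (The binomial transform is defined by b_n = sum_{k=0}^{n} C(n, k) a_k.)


With a_k = k, b_n = sum_{k=0}^{n} C(n, k) k. Using k * C(n, k) = n * C(n-1, k-1) gives b_n = n * sum_{k>=1} C(n-1, k-1) = n * 2^(n-1).
For n = 116: 116 * 2^115 = 116 * 41538374868278621028243970633760768 = 4818451484720320039276300593516249088.

4818451484720320039276300593516249088


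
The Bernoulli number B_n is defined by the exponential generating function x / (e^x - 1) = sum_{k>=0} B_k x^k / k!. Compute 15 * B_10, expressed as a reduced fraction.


Bernoulli numbers can also be computed recursively via B_0 = 1 and sum_{j=0}^{m} C(m+1, j) B_j = 0 for m >= 1. Odd-index Bernoulli numbers vanish for k >= 3.
Computing B_10 = 5/66, so 15 * B_10 = 15 * 5/66 = 25/22.

25/22


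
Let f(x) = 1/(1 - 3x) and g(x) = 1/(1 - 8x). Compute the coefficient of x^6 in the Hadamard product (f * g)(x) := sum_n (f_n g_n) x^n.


f has coefficients f_k = 3^k and g has coefficients g_k = 8^k, so the Hadamard product has coefficient (f*g)_k = 3^k * 8^k = 24^k.
For k = 6: 24^6 = 191102976.

191102976


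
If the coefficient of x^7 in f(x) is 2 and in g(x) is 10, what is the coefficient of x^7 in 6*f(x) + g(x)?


Scalar multiplication scales coefficients: 6 * 2 = 12.
Then add the g coefficient: 12 + 10
= 22

22


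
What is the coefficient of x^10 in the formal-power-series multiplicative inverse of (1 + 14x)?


The inverse is 1/(1 + 14x). Apply the geometric identity 1/(1 - y) = sum_{k>=0} y^k with y = -14x:
1/(1 + 14x) = sum_{k>=0} (-14)^k x^k.
So the coefficient of x^10 is (-14)^10 = 289254654976.

289254654976


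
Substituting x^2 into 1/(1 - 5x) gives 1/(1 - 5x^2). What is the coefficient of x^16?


The coefficient of x^(2m) in 1/(1 - 5x^2) is 5^m.
With n = 16 = 2*8, the coefficient is 5^8 = 390625.

390625


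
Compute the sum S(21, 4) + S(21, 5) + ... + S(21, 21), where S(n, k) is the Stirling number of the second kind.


By definition, S(n, k) counts partitions of an n-set into exactly k nonempty blocks.
Computing row n = 21 for k = 4..21:
S(21, k): 181509070050, 3791262568401, 26585679462804, 82310957214948, 132511015347084, 123272476465204, 71187132291275, 26826851689001, 6833042030178, 1204909218331, 149304004500, 13087462580, 809944464, 34952799, 1023435, 19285, 210, 1
Sum = 474868072764550.

474868072764550


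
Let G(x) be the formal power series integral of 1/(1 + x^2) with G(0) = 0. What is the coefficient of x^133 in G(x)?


1/(1 + x^2) = sum_{j>=0} (-1)^j x^(2j). Integrating termwise with G(0) = 0:
G(x) = sum_{j>=0} (-1)^j x^(2j+1) / (2j+1) = arctan(x).
Only odd powers are nonzero. For x^133 write 133 = 2*66 + 1, giving
(-1)^66 / 133 = 1/133 = 1/133.

1/133


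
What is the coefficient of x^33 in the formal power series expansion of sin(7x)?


The Maclaurin series is sin(t) = sum_{k>=0} (-1)^k t^(2k+1) / (2k+1)!, so substituting t = 7x, only odd powers of x are nonzero, with coefficient of x^(2k+1) equal to (-1)^k 7^(2k+1) / (2k+1)!.
Write 33 = 2*16 + 1, giving the coefficient (-1)^16 * 7^33 / 33! = 7730993719707444524137094407/8683317618811886495518194401280000000 = 3219905755813179726837607/3616542115290248436284129280000000.

3219905755813179726837607/3616542115290248436284129280000000


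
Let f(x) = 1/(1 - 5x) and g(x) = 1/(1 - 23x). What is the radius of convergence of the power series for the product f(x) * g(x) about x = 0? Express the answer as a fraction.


The radius of 1/(1 - 5x) is 1/5 (nearest singularity at x = 1/5), and the radius of 1/(1 - 23x) is 1/23.
The product f(x)*g(x) = 1/((1 - 5x)(1 - 23x)) has singularities at both 1/5 and 1/23, so its radius of convergence is the distance to the nearest one:
min(1/5, 1/23) = 1/23.

1/23


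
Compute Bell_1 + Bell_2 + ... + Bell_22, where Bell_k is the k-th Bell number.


Recall Bell_k counts set partitions of a k-set (with Bell_0 = 1 by convention).
Bell_1 through Bell_22: 1, 2, 5, 15, 52, 203, 877, 4140, 21147, 115975, 678570, 4213597, 27644437, 190899322, 1382958545, 10480142147, 82864869804, 682076806159, 5832742205057, 51724158235372, 474869816156751, 4506715738447323
Sum = 1 + 2 + 5 + 15 + 52 + 203 + 877 + 4140 + 21147 + 115975 + 678570 + 4213597 + 27644437 + 190899322 + 1382958545 + 10480142147 + 82864869804 + 682076806159 + 5832742205057 + 51724158235372 + 474869816156751 + 4506715738447323 = 5039919483399501.

5039919483399501


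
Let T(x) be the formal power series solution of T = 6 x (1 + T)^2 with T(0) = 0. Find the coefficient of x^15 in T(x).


Apply the Lagrange inversion formula: if T = 6 x * phi(T) with phi(t) = (1 + t)^2, then [x^n] T = 6^n * (1/n) [t^(n-1)] phi(t)^n = 6^n * (1/n) [t^(n-1)] (1 + t)^(2n) = 6^n * (1/n) C(2n, n-1).
Using the identity C(2n, n-1) = C(2n, n) * n / (n+1), the unscaled factor equals C(2n, n) / (n+1) = C_n, the n-th Catalan number.
For n = 15: C_15 = C(30, 15) / 16 = 155117520/16 = 9694845.
With the 6^15 = 470184984576 factor, the coefficient is 470184984576 * 9694845 = 4558370546791710720.

4558370546791710720


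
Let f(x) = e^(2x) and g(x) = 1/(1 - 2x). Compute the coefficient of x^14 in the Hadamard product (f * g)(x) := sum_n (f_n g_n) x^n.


Expanding: f_k = 2^k/k! (from e^(2x)) and g_k = 2^k (from 1/(1 - 2x)). So the Hadamard coefficient (f * g)_k = 2^k 2^k / k! = (4)^k / k!.
For k = 14: 4^14/14! = 268435456/87178291200 = 131072/42567525.

131072/42567525


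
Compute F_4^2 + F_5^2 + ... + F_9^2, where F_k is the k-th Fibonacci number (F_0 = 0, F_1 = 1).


There is a standard identity sum_{k=0}^{N} F_k^2 = F_N * F_{N+1} (proved inductively from the telescoping relation F_k^2 = F_k F_{k+1} - F_{k-1} F_k). Then
sum_{k=4}^{9} F_k^2 = F_9 F_10 - F_3 F_4.
Computing: F_9 = 34, F_10 = 55, F_3 = 2, F_4 = 3.
Sum = 34 * 55 - 2 * 3 = 1864.

1864


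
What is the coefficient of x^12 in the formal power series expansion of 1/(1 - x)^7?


The expansion 1/(1 - x)^r = sum_{k>=0} C(k + r - 1, r - 1) x^k follows from the multiset / negative-binomial theorem (or from repeated differentiation of the geometric series).
For r = 7 and k = 12:
C(18, 6) = 6402373705728000 / (720 * 479001600) = 18564.

18564


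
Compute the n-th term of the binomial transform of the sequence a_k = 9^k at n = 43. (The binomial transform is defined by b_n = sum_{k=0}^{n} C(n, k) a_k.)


With a_k = 9^k, b_n = sum_{k=0}^{n} C(n, k) 9^k = (1 + 9)^n by the binomial theorem.
For n = 43: (1 + 9)^43 = 10^43 = 10000000000000000000000000000000000000000000.

10000000000000000000000000000000000000000000


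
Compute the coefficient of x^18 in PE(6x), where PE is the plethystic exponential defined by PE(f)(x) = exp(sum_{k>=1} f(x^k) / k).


With f(x) = 6x, the exponent is sum_{k>=1} 6 x^k / k = 6 * (-ln(1 - x)). Exponentiating:
PE(6x) = exp(-6 ln(1 - x)) = 1/(1 - x)^6.
By the negative binomial expansion, [x^n] 1/(1 - x)^6 = C(n + 5, 5).
For n = 18: C(23, 5) = 33649.

33649


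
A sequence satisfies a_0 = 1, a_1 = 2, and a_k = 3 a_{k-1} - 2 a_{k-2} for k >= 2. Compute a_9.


The characteristic equation is t^2 - 3 t + 2 = 0, with roots r_1 = 2 and r_2 = 1 (so c_1 = r_1 + r_2, c_2 = -r_1 r_2 as required).
One can use the closed form a_n = A r_1^n + B r_2^n, but direct iteration is more reliable:
a_0 = 1, a_1 = 2, a_2 = 4, a_3 = 8, a_4 = 16, a_5 = 32, a_6 = 64, a_7 = 128, a_8 = 256, a_9 = 512.
So a_9 = 512.

512


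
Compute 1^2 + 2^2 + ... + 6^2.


This power sum has a closed form given by Faulhaber's formula
sum_{k=1}^{m} k^p = (1 / (p + 1)) * sum_{j=0}^{p} C(p + 1, j) B_j m^(p + 1 - j),
but for small m direct computation is fastest:
1 + 4 + 9 + 16 + 25 + 36 = 91.

91


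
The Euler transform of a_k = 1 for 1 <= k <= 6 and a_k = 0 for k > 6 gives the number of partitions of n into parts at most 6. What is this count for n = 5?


Partitions of 5 into parts at most 6:
Using generating function (1-x)^(-1)(1-x^2)^(-1)...(1-x^6)^(-1),
the coefficient of x^5 = 7

7


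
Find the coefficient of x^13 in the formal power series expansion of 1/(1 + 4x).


Write 1/(1 + c x) = 1/(1 - (-c) x) and apply the geometric-series identity
1/(1 - y) = sum_{k>=0} y^k to get 1/(1 + c x) = sum_{k>=0} (-c)^k x^k.
So the coefficient of x^k is (-c)^k = (-1)^k * c^k.
Here c = 4 and k = 13:
(-4)^13 = -1 * 67108864 = -67108864

-67108864


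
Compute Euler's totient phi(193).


phi(n) counts integers in [1, n] coprime to n. Using the multiplicative formula phi(n) = n * prod_{p | n} (1 - 1/p):
193 = 193, so
phi(193) = 193 * (1 - 1/193) = 192.

192


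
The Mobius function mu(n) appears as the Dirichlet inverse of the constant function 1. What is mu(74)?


74 = 2 * 37 (all distinct primes).
mu(74) = (-1)^2 = 1

1


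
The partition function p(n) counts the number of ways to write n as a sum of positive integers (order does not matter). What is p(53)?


Using the generating function prod_{k>=1} 1/(1-x^k), we compute p(53).
By dynamic programming over parts 1 through 53:
p(53) = 329931

329931


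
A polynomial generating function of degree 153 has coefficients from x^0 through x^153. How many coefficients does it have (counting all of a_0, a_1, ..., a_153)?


A polynomial of degree 153 takes the form a_0 + a_1 x + ... + a_153 x^153.
The number of coefficients is 153 + 1 = 154.

154


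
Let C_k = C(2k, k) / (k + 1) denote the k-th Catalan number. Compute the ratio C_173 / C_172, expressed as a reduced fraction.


Using C_k = (2k)! / (k! (k+1)!), the ratio C_{k+1}/C_k simplifies to
C_{k+1}/C_k = [(2k+2)! / ((k+1)! (k+2)!)] * [k! (k+1)! / (2k)!]
 = (2k+2)(2k+1) / ((k+1)(k+2)) = 2(2k+1) / (k+2).
For k = 172: 2(2*172 + 1) / (172 + 2) = 690/174 = 115/29.

115/29


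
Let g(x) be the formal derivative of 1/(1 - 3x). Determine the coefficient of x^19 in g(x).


Differentiate termwise: d/dx sum_{k>=0} 3^k x^k = sum_{k>=1} k 3^k x^(k-1) = sum_{j>=0} (j+1) 3^(j+1) x^j.
Equivalently, d/dx [1/(1 - 3x)] = 3/(1 - 3x)^2.
For j = 19: 20 * 3^20 = 20 * 3486784401 = 69735688020.

69735688020


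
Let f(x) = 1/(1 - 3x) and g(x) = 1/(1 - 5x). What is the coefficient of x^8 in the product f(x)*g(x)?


The coefficient of x^n in f*g is the Cauchy product: sum_{k=0}^{n} a^k * b^(n-k).
With a=3, b=5, n=8:
sum_{k=0}^{8} 3^k * 5^(8-k)
= 966721

966721


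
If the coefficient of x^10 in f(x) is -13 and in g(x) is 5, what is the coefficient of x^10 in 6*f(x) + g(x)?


Scalar multiplication scales coefficients: 6 * -13 = -78.
Then add the g coefficient: -78 + 5
= -73

-73


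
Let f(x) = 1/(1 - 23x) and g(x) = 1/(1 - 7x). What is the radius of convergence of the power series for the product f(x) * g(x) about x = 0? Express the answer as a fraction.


The radius of 1/(1 - 23x) is 1/23 (nearest singularity at x = 1/23), and the radius of 1/(1 - 7x) is 1/7.
The product f(x)*g(x) = 1/((1 - 23x)(1 - 7x)) has singularities at both 1/23 and 1/7, so its radius of convergence is the distance to the nearest one:
min(1/23, 1/7) = 1/23.

1/23


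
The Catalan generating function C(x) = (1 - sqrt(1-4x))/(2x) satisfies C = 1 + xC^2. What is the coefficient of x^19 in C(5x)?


Substituting x -> 5x scales the n-th coefficient by 5^n, so [x^19] C(5x) = 5^19 * C_19.
C_19 = C(2*19, 19)/(20) = 35345263800/20 = 1767263190.
So 5^19 * 1767263190 = 19073486328125 * 1767263190 = 33707870292663574218750.

33707870292663574218750


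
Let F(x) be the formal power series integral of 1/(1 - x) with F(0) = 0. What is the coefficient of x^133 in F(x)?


1/(1 - x) = sum_{k>=0} x^k. Integrating termwise and using F(0) = 0 gives
F(x) = sum_{k>=0} x^(k+1) / (k+1) = sum_{m>=1} x^m / m = -ln(1 - x).
So the coefficient of x^133 is 1/133 = 1/133.

1/133


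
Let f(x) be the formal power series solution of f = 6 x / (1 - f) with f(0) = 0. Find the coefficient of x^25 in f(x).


Apply Lagrange inversion: f = 6 x * phi(f) with phi(t) = 1/(1 - t), so
[x^n] f = 6^n * (1/n) [t^(n-1)] phi(t)^n = 6^n * (1/n) [t^(n-1)] (1 - t)^(-n) = 6^n * (1/n) C(2n - 2, n - 1) = 6^n * C_{n-1}.
For n = 25: C_24 = C(48, 24) / 25 = 32247603683100/25 = 1289904147324.
With the 6^25 = 28430288029929701376 factor, the coefficient is 28430288029929701376 * 1289904147324 = 36672346439422195245071229517824.

36672346439422195245071229517824


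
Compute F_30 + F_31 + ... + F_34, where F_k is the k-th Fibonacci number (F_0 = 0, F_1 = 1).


Use the identity sum_{k=0}^{N} F_k = F_{N+2} - 1 (which follows from F_{k+2} - F_{k+1} = F_k). Then
sum_{k=30}^{34} F_k = (F_{36} - 1) - (F_{31} - 1) = F_{36} - F_{31}.
Computing: F_{36} = 14930352, F_{31} = 1346269, so
Sum = 14930352 - 1346269 = 13584083.

13584083


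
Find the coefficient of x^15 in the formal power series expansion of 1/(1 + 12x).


Write 1/(1 + c x) = 1/(1 - (-c) x) and apply the geometric-series identity
1/(1 - y) = sum_{k>=0} y^k to get 1/(1 + c x) = sum_{k>=0} (-c)^k x^k.
So the coefficient of x^k is (-c)^k = (-1)^k * c^k.
Here c = 12 and k = 15:
(-12)^15 = -1 * 15407021574586368 = -15407021574586368

-15407021574586368


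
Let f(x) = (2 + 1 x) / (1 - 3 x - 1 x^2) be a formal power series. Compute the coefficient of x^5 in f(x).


Write f(x) = sum_{k>=0} a_k x^k. Multiplying both sides by 1 - 3 x - 1 x^2 gives
(1 - 3 x - 1 x^2) sum_{k>=0} a_k x^k = 2 + 1 x.
Matching coefficients:
 x^0: a_0 = 2
 x^1: a_1 - 3 a_0 = 1  =>  a_1 = 3*2 + 1 = 7
 x^k (k >= 2): a_k = 3 a_{k-1} + 1 a_{k-2}.
Iterating: a_2 = 23, a_3 = 76, a_4 = 251, a_5 = 829.
So the coefficient of x^5 is 829.

829


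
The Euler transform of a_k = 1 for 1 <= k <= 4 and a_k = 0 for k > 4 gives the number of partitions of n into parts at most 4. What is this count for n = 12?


Partitions of 12 into parts at most 4:
Using generating function (1-x)^(-1)(1-x^2)^(-1)...(1-x^4)^(-1),
the coefficient of x^12 = 34

34


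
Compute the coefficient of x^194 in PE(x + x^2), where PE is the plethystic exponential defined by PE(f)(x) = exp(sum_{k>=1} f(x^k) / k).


With f(x) = x + x^2, the exponent is sum_{k>=1} (x^k + x^(2k)) / k = -ln(1 - x) - ln(1 - x^2). Exponentiating:
PE(x + x^2) = 1 / ((1 - x)(1 - x^2)).
This is the generating function for partitions of n into parts of size 1 or 2. The number of 2's can be any j in 0..97, and the rest are 1's, so
[x^194] = floor(194/2) + 1 = 98.

98


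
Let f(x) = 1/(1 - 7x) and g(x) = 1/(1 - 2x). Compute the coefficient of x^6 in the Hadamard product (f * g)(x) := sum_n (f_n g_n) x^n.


f has coefficients f_k = 7^k and g has coefficients g_k = 2^k, so the Hadamard product has coefficient (f*g)_k = 7^k * 2^k = 14^k.
For k = 6: 14^6 = 7529536.

7529536


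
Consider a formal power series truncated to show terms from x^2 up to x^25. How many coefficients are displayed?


From x^2 to x^25 inclusive, the count is 25 - 2 + 1 = 24.

24


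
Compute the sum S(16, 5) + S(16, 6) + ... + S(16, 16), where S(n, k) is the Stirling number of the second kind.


By definition, S(n, k) counts partitions of an n-set into exactly k nonempty blocks.
Computing row n = 16 for k = 5..16:
S(16, k): 1096190550, 2734926558, 3281882604, 2141764053, 820784250, 193754990, 28936908, 2757118, 165620, 6020, 120, 1
Sum = 10301168792.

10301168792


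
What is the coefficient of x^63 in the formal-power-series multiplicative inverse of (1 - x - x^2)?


Let the inverse be f(x) = sum_{k>=0} a_k x^k. From f(x) * (1 - x - x^2) = 1 and matching coefficients:
 x^0: a_0 = 1.
 x^1: a_1 - a_0 = 0, so a_1 = 1.
 x^k (k >= 2): a_k - a_{k-1} - a_{k-2} = 0, i.e. a_k = a_{k-1} + a_{k-2}.
This is the Fibonacci-type recurrence shifted so that a_0 = a_1 = 1.
Iterating: a_0=1, a_1=1, a_2=2, a_3=3, a_4=5, a_5=8, a_6=13, a_7=21, a_8=34, a_9=55, ...
a_63 = 10610209857723.

10610209857723


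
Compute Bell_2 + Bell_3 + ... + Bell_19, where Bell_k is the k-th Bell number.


Recall Bell_k counts set partitions of a k-set (with Bell_0 = 1 by convention).
Bell_2 through Bell_19: 2, 5, 15, 52, 203, 877, 4140, 21147, 115975, 678570, 4213597, 27644437, 190899322, 1382958545, 10480142147, 82864869804, 682076806159, 5832742205057
Sum = 2 + 5 + 15 + 52 + 203 + 877 + 4140 + 21147 + 115975 + 678570 + 4213597 + 27644437 + 190899322 + 1382958545 + 10480142147 + 82864869804 + 682076806159 + 5832742205057 = 6609770560054.

6609770560054


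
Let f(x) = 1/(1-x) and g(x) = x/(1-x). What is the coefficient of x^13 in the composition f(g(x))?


First simplify the composition: f(g(x)) = 1/(1 - x/(1-x)) = (1-x)/((1-x) - x) = (1-x)/(1-2x).
Now extract the coefficient. Write (1-x)/(1-2x) = 1/(1-2x) - x/(1-2x).
The coefficient of x^n in 1/(1-2x) is 2^n, and in x/(1-2x) is 2^(n-1) (for n >= 1).
So the coefficient of x^13 is 2^13 - 2^12 = 8192 - 4096 = 4096.

4096


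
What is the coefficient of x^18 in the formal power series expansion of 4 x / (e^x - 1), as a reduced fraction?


The exponential generating function for Bernoulli numbers is
x / (e^x - 1) = sum_{k>=0} B_k x^k / k!.
So the coefficient of x^18 in 4 x / (e^x - 1) is 4 B_18 / 18!.
Computing: B_18 = 43867/798, 18! = 6402373705728000, giving
4 * 43867/798 / 6402373705728000 = 43867/1277273554292736000.

43867/1277273554292736000


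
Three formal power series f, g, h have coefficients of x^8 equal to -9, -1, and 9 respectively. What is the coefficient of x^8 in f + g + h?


Series addition is componentwise:
-9 + -1 + 9
= -1

-1


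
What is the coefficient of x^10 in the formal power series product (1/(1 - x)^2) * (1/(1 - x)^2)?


Combine the factors: (1/(1 - x)^2) * (1/(1 - x)^2) = 1/(1 - x)^4.
Then use 1/(1 - x)^r = sum_{k>=0} C(k + r - 1, r - 1) x^k with r = 4 and k = 10:
C(13, 3) = 286.

286


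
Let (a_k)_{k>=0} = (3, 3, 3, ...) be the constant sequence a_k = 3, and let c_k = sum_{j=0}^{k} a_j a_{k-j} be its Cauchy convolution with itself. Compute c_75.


Since a_j = 3 for all j >= 0, the convolution sum becomes
c_k = sum_{j=0}^{k} 3 * 3 = 9 * (k + 1).
Equivalently, the generating function of (a_k) is 3/(1 - x) and its square is 9/(1 - x)^2 = sum_{k>=0} 9(k + 1) x^k.
For k = 75: 9 * 76 = 684.

684


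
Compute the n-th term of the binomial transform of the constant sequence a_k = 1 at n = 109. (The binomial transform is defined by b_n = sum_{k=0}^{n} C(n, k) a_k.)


With a_k = 1 for all k, b_n = sum_{k=0}^{n} C(n, k) = 2^n by the binomial theorem.
For n = 109: 2^109 = 649037107316853453566312041152512.

649037107316853453566312041152512


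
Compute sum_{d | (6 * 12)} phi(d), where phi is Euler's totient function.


First, 6 * 12 = 72. One classical identity is sum_{d | n} phi(d) = n (each k in [1, n] has a unique gcd with n, and among the k's with gcd(k, n) = n/d there are phi(d) of them). So the sum equals 72. We also verify directly:
Divisors of 72: 1, 2, 3, 4, 6, 8, 9, 12, 18, 24, 36, 72.
phi values: 1, 1, 2, 2, 2, 4, 6, 4, 6, 8, 12, 24.
Sum = 72.

72


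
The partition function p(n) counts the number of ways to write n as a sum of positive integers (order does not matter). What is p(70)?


Using the generating function prod_{k>=1} 1/(1-x^k), we compute p(70).
By dynamic programming over parts 1 through 70:
p(70) = 4087968

4087968


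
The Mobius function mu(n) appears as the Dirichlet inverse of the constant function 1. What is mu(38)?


38 = 2 * 19 (all distinct primes).
mu(38) = (-1)^2 = 1

1


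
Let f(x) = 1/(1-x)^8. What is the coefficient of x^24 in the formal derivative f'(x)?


Differentiate: d/dx [ 1/(1-x)^r ] = r / (1-x)^(r+1).
Here r = 8, so f'(x) = 8 / (1-x)^9.
The expansion of 1/(1-x)^(r+1) has coefficient of x^n equal to C(n+r, r).
So the coefficient of x^24 in f'(x) is
8 * C(32, 8) = 8 * 10518300 = 84146400

84146400


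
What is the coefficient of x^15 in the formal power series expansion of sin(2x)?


The Maclaurin series is sin(t) = sum_{k>=0} (-1)^k t^(2k+1) / (2k+1)!, so substituting t = 2x, only odd powers of x are nonzero, with coefficient of x^(2k+1) equal to (-1)^k 2^(2k+1) / (2k+1)!.
Write 15 = 2*7 + 1, giving the coefficient (-1)^7 * 2^15 / 15! = -32768/1307674368000 = -16/638512875.

-16/638512875


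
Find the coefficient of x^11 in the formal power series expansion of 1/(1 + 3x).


Write 1/(1 + c x) = 1/(1 - (-c) x) and apply the geometric-series identity
1/(1 - y) = sum_{k>=0} y^k to get 1/(1 + c x) = sum_{k>=0} (-c)^k x^k.
So the coefficient of x^k is (-c)^k = (-1)^k * c^k.
Here c = 3 and k = 11:
(-3)^11 = -1 * 177147 = -177147

-177147


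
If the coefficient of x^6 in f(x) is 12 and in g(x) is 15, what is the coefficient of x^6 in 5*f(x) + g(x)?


Scalar multiplication scales coefficients: 5 * 12 = 60.
Then add the g coefficient: 60 + 15
= 75

75


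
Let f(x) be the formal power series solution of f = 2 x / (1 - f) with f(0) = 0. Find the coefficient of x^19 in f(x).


Apply Lagrange inversion: f = 2 x * phi(f) with phi(t) = 1/(1 - t), so
[x^n] f = 2^n * (1/n) [t^(n-1)] phi(t)^n = 2^n * (1/n) [t^(n-1)] (1 - t)^(-n) = 2^n * (1/n) C(2n - 2, n - 1) = 2^n * C_{n-1}.
For n = 19: C_18 = C(36, 18) / 19 = 9075135300/19 = 477638700.
With the 2^19 = 524288 factor, the coefficient is 524288 * 477638700 = 250420238745600.

250420238745600


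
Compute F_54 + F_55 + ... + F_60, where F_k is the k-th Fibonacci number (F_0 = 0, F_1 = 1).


Use the identity sum_{k=0}^{N} F_k = F_{N+2} - 1 (which follows from F_{k+2} - F_{k+1} = F_k). Then
sum_{k=54}^{60} F_k = (F_{62} - 1) - (F_{55} - 1) = F_{62} - F_{55}.
Computing: F_{62} = 4052739537881, F_{55} = 139583862445, so
Sum = 4052739537881 - 139583862445 = 3913155675436.

3913155675436


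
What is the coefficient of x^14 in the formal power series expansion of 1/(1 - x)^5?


The expansion 1/(1 - x)^r = sum_{k>=0} C(k + r - 1, r - 1) x^k follows from the multiset / negative-binomial theorem (or from repeated differentiation of the geometric series).
For r = 5 and k = 14:
C(18, 4) = 6402373705728000 / (24 * 87178291200) = 3060.

3060


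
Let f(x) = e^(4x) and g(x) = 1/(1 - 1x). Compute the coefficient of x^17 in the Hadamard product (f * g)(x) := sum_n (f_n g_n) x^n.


Expanding: f_k = 4^k/k! (from e^(4x)) and g_k = 1^k (from 1/(1 - 1x)). So the Hadamard coefficient (f * g)_k = 4^k 1^k / k! = (4)^k / k!.
For k = 17: 4^17/17! = 17179869184/355687428096000 = 524288/10854718875.

524288/10854718875


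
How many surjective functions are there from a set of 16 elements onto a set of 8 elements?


By inclusion-exclusion on which target elements are missed, the number of surjections from an n-set onto a k-set is
surj(n, k) = sum_{j=0}^{k} (-1)^j C(k, j) (k - j)^n.
Equivalently surj(n, k) = k! * S(n, k), where S(n, k) is the Stirling number of the second kind.
For n = 16, k = 8:
S(16, 8) = 2141764053, so
surj = 8! * 2141764053 = 40320 * 2141764053 = 86355926616960.

86355926616960


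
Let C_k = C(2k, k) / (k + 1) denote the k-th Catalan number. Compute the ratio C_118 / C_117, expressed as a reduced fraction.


Using C_k = (2k)! / (k! (k+1)!), the ratio C_{k+1}/C_k simplifies to
C_{k+1}/C_k = [(2k+2)! / ((k+1)! (k+2)!)] * [k! (k+1)! / (2k)!]
 = (2k+2)(2k+1) / ((k+1)(k+2)) = 2(2k+1) / (k+2).
For k = 117: 2(2*117 + 1) / (117 + 2) = 470/119 = 470/119.

470/119


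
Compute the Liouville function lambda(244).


The Liouville function is lambda(k) = (-1)^Omega(k), where Omega(k) counts the prime factors of k with multiplicity.
Factoring: 244 = 2 * 2 * 61, so Omega(244) = 3.
lambda(244) = (-1)^3 = -1.

-1


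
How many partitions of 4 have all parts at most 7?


Using the generating function (1-x)^(-1)(1-x^2)^(-1)...(1-x^7)^(-1),
the coefficient of x^4 counts these restricted partitions.
Result = 5

5


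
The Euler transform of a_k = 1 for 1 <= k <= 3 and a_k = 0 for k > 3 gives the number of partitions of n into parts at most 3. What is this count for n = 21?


Partitions of 21 into parts at most 3:
Using generating function (1-x)^(-1)(1-x^2)^(-1)(1-x^3)^(-1),
the coefficient of x^21 = 48

48


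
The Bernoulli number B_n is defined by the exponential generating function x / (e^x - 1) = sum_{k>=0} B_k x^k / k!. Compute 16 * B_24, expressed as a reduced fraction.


Bernoulli numbers can also be computed recursively via B_0 = 1 and sum_{j=0}^{m} C(m+1, j) B_j = 0 for m >= 1. Odd-index Bernoulli numbers vanish for k >= 3.
Computing B_24 = -236364091/2730, so 16 * B_24 = 16 * -236364091/2730 = -1890912728/1365.

-1890912728/1365


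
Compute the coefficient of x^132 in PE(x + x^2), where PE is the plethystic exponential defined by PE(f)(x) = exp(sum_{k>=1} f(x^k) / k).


With f(x) = x + x^2, the exponent is sum_{k>=1} (x^k + x^(2k)) / k = -ln(1 - x) - ln(1 - x^2). Exponentiating:
PE(x + x^2) = 1 / ((1 - x)(1 - x^2)).
This is the generating function for partitions of n into parts of size 1 or 2. The number of 2's can be any j in 0..66, and the rest are 1's, so
[x^132] = floor(132/2) + 1 = 67.

67


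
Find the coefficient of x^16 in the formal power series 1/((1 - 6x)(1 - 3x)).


By partial fractions or Cauchy convolution:
The coefficient equals sum_{k=0}^{16} 6^k * 3^(16-k).
= 5642176768191

5642176768191


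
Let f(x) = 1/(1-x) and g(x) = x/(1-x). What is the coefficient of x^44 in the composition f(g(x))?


First simplify the composition: f(g(x)) = 1/(1 - x/(1-x)) = (1-x)/((1-x) - x) = (1-x)/(1-2x).
Now extract the coefficient. Write (1-x)/(1-2x) = 1/(1-2x) - x/(1-2x).
The coefficient of x^n in 1/(1-2x) is 2^n, and in x/(1-2x) is 2^(n-1) (for n >= 1).
So the coefficient of x^44 is 2^44 - 2^43 = 17592186044416 - 8796093022208 = 8796093022208.

8796093022208


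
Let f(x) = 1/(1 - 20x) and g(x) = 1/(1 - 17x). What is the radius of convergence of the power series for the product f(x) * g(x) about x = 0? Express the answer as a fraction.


The radius of 1/(1 - 20x) is 1/20 (nearest singularity at x = 1/20), and the radius of 1/(1 - 17x) is 1/17.
The product f(x)*g(x) = 1/((1 - 20x)(1 - 17x)) has singularities at both 1/20 and 1/17, so its radius of convergence is the distance to the nearest one:
min(1/20, 1/17) = 1/20.

1/20


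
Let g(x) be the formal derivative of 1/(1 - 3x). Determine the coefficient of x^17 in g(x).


Differentiate termwise: d/dx sum_{k>=0} 3^k x^k = sum_{k>=1} k 3^k x^(k-1) = sum_{j>=0} (j+1) 3^(j+1) x^j.
Equivalently, d/dx [1/(1 - 3x)] = 3/(1 - 3x)^2.
For j = 17: 18 * 3^18 = 18 * 387420489 = 6973568802.

6973568802


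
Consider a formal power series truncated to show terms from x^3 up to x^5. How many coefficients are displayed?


From x^3 to x^5 inclusive, the count is 5 - 3 + 1 = 3.

3


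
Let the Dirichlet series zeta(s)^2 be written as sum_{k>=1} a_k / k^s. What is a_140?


The Dirichlet convolution of the constant function 1 with itself gives (1 * 1)(k) = sum_{d | k} 1 = d(k), the number of positive divisors of k.
Since zeta(s) = sum_{k>=1} 1/k^s, we have zeta(s)^2 = sum_{k>=1} d(k)/k^s, so a_k = d(k).
For k = 140: the divisors are 1, 2, 4, 5, 7, 10, 14, 20, 28, 35, 70, 140.
Count = 12.

12


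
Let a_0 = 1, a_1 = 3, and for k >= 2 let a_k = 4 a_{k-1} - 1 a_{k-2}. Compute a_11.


Iterating the recurrence forward:
a_0 = 1
a_1 = 3
a_2 = 4*3 - 1*1 = 11
a_3 = 4*11 - 1*3 = 41
a_4 = 4*41 - 1*11 = 153
a_5 = 4*153 - 1*41 = 571
a_6 = 4*571 - 1*153 = 2131
a_7 = 4*2131 - 1*571 = 7953
a_8 = 4*7953 - 1*2131 = 29681
a_9 = 4*29681 - 1*7953 = 110771
a_10 = 4*110771 - 1*29681 = 413403
a_11 = 4*413403 - 1*110771 = 1542841
So a_11 = 1542841.

1542841


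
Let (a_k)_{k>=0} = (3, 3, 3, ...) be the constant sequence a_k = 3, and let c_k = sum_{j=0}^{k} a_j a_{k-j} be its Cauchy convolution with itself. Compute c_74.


Since a_j = 3 for all j >= 0, the convolution sum becomes
c_k = sum_{j=0}^{k} 3 * 3 = 9 * (k + 1).
Equivalently, the generating function of (a_k) is 3/(1 - x) and its square is 9/(1 - x)^2 = sum_{k>=0} 9(k + 1) x^k.
For k = 74: 9 * 75 = 675.

675


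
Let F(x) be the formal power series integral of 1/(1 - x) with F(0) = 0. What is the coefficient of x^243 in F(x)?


1/(1 - x) = sum_{k>=0} x^k. Integrating termwise and using F(0) = 0 gives
F(x) = sum_{k>=0} x^(k+1) / (k+1) = sum_{m>=1} x^m / m = -ln(1 - x).
So the coefficient of x^243 is 1/243 = 1/243.

1/243


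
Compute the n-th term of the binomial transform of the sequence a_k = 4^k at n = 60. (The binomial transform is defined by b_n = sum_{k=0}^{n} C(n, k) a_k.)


With a_k = 4^k, b_n = sum_{k=0}^{n} C(n, k) 4^k = (1 + 4)^n by the binomial theorem.
For n = 60: (1 + 4)^60 = 5^60 = 867361737988403547205962240695953369140625.

867361737988403547205962240695953369140625


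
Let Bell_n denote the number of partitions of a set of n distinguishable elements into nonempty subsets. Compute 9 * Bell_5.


Bell_5 can be computed from the Bell triangle or from Dobinski's identity Bell_n = (1/e) * sum_{k>=0} k^n / k!.
Computing Bell_5 = 52.
Then 9 * 52 = 468.

468


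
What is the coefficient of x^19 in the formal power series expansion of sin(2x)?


The Maclaurin series is sin(t) = sum_{k>=0} (-1)^k t^(2k+1) / (2k+1)!, so substituting t = 2x, only odd powers of x are nonzero, with coefficient of x^(2k+1) equal to (-1)^k 2^(2k+1) / (2k+1)!.
Write 19 = 2*9 + 1, giving the coefficient (-1)^9 * 2^19 / 19! = -524288/121645100408832000 = -8/1856156927625.

-8/1856156927625


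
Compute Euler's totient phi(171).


phi(n) counts integers in [1, n] coprime to n. Using the multiplicative formula phi(n) = n * prod_{p | n} (1 - 1/p):
171 = 3^2 * 19, so
phi(171) = 171 * (1 - 1/3) * (1 - 1/19) = 108.

108


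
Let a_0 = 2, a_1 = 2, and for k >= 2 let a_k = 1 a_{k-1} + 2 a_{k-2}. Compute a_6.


Iterating the recurrence forward:
a_0 = 2
a_1 = 2
a_2 = 1*2 + 2*2 = 6
a_3 = 1*6 + 2*2 = 10
a_4 = 1*10 + 2*6 = 22
a_5 = 1*22 + 2*10 = 42
a_6 = 1*42 + 2*22 = 86
So a_6 = 86.

86


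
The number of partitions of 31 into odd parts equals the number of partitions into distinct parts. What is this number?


Computing partitions of 31 into odd parts (1, 3, 5, ...):
Using the generating function prod_{k>=0} 1/(1-x^(2k+1)),
the count is 340

340


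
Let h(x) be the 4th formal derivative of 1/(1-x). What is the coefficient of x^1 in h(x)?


Differentiating 4 times: d^4/dx^4 [1/(1-x)] = 4!/(1-x)^5.
The expansion 1/(1-x)^5 = sum_{k>=0} C(k+4, 4) x^k, so the coefficient of x^n in 4!/(1-x)^5 is 4! * C(n+4, 4).
For n = 1: 24 * C(5, 4) = 24 * 5 = 120

120


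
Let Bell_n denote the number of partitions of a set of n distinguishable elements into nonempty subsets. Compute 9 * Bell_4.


Bell_4 can be computed from the Bell triangle or from Dobinski's identity Bell_n = (1/e) * sum_{k>=0} k^n / k!.
Computing Bell_4 = 15.
Then 9 * 15 = 135.

135


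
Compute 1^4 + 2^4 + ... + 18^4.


This power sum has a closed form given by Faulhaber's formula
sum_{k=1}^{m} k^p = (1 / (p + 1)) * sum_{j=0}^{p} C(p + 1, j) B_j m^(p + 1 - j),
but for small m direct computation is fastest:
1 + 16 + 81 + 256 + 625 + 1296 + 2401 + 4096 + 6561 + 10000 + 14641 + 20736 + 28561 + 38416 + 50625 + 65536 + 83521 + 104976 = 432345.

432345


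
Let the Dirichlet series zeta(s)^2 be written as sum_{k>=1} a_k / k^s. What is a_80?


The Dirichlet convolution of the constant function 1 with itself gives (1 * 1)(k) = sum_{d | k} 1 = d(k), the number of positive divisors of k.
Since zeta(s) = sum_{k>=1} 1/k^s, we have zeta(s)^2 = sum_{k>=1} d(k)/k^s, so a_k = d(k).
For k = 80: the divisors are 1, 2, 4, 5, 8, 10, 16, 20, 40, 80.
Count = 10.

10


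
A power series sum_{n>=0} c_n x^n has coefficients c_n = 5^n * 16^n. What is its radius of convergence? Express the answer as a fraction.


By the root test (Cauchy-Hadamard), the radius is R = 1 / limsup_n |c_n|^(1/n).
Here |c_n|^(1/n) = (5^n * 16^n)^(1/n) = 5 * 16 = 80 for all n.
So R = 1/80 = 1/80.

1/80


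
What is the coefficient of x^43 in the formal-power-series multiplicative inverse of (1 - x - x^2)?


Let the inverse be f(x) = sum_{k>=0} a_k x^k. From f(x) * (1 - x - x^2) = 1 and matching coefficients:
 x^0: a_0 = 1.
 x^1: a_1 - a_0 = 0, so a_1 = 1.
 x^k (k >= 2): a_k - a_{k-1} - a_{k-2} = 0, i.e. a_k = a_{k-1} + a_{k-2}.
This is the Fibonacci-type recurrence shifted so that a_0 = a_1 = 1.
Iterating: a_0=1, a_1=1, a_2=2, a_3=3, a_4=5, a_5=8, a_6=13, a_7=21, a_8=34, a_9=55, ...
a_43 = 701408733.

701408733


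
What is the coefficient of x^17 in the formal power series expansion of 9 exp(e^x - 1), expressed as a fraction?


exp(e^x - 1) is the exponential generating function for the Bell numbers Bell_k: exp(e^x - 1) = sum_{k>=0} Bell_k x^k / k!.
So the coefficient of x^17 in 9 exp(e^x - 1) is 9 Bell_17 / 17!.
Computing: Bell_17 = 82864869804 and 17! = 355687428096000, giving
9 * 82864869804/355687428096000 = 255755771/121977856000.

255755771/121977856000
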